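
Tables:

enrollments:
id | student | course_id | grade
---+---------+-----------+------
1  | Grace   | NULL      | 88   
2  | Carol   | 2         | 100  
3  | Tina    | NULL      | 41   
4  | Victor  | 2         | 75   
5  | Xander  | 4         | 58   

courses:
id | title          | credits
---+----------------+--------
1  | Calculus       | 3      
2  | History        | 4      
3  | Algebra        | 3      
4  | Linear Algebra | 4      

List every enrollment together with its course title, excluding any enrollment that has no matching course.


INNER JOIN keeps only enrollments rows whose course_id matches an id in courses. Walk through each enrollment:
  - enrollment 1 (Grace): course_id=NULL, no match -> dropped
  - enrollment 2 (Carol): course_id=2 -> matches History
  - enrollment 3 (Tina): course_id=NULL, no match -> dropped
  - enrollment 4 (Victor): course_id=2 -> matches History
  - enrollment 5 (Xander): course_id=4 -> matches Linear Algebra
So 2 of 5 rows are dropped.

SQL:
SELECT a.student, b.title AS course
FROM enrollments a
INNER JOIN courses b ON a.course_id = b.id

Result:
student | course        
--------+---------------
Carol   | History       
Victor  | History       
Xander  | Linear Algebra


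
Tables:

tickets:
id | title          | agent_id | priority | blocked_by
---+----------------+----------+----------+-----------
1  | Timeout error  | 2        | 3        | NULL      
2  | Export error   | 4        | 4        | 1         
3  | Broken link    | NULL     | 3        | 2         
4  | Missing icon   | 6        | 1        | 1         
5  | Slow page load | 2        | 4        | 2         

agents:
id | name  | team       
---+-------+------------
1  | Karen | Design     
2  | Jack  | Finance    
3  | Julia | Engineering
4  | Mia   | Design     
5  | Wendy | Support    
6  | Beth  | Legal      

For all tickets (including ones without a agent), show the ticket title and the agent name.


LEFT JOIN keeps every row from tickets (the left table); where agent_id has no match in agents, the agent columns become NULL. Walk through each ticket:
  - ticket 1 (Timeout error): agent_id=2 -> matches Jack
  - ticket 2 (Export error): agent_id=4 -> matches Mia
  - ticket 3 (Broken link): agent_id=NULL, no match -> kept with NULL
  - ticket 4 (Missing icon): agent_id=6 -> matches Beth
  - ticket 5 (Slow page load): agent_id=2 -> matches Jack
All 5 rows appear; 1 has NULL agent.

SQL:
SELECT a.title, b.name AS agent
FROM tickets a
LEFT JOIN agents b ON a.agent_id = b.id

Result:
title          | agent
---------------+------
Timeout error  | Jack 
Export error   | Mia  
Broken link    | NULL 
Missing icon   | Beth 
Slow page load | Jack 


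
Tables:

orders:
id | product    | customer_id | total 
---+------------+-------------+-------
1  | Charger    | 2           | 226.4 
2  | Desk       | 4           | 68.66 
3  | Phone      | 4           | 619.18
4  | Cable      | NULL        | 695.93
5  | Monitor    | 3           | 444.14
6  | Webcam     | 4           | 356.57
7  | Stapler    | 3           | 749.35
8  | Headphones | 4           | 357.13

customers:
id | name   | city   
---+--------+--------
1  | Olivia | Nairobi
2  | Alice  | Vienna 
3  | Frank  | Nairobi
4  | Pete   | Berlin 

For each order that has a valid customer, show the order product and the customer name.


INNER JOIN keeps only orders rows whose customer_id matches an id in customers. Walk through each order:
  - order 1 (Charger): customer_id=2 -> matches Alice
  - order 2 (Desk): customer_id=4 -> matches Pete
  - order 3 (Phone): customer_id=4 -> matches Pete
  - order 4 (Cable): customer_id=NULL, no match -> dropped
  - order 5 (Monitor): customer_id=3 -> matches Frank
  - order 6 (Webcam): customer_id=4 -> matches Pete
  - order 7 (Stapler): customer_id=3 -> matches Frank
  - order 8 (Headphones): customer_id=4 -> matches Pete
So 1 of 8 rows is dropped.

SQL:
SELECT a.product, b.name AS customer
FROM orders a
INNER JOIN customers b ON a.customer_id = b.id

Result:
product    | customer
-----------+---------
Charger    | Alice   
Desk       | Pete    
Phone      | Pete    
Monitor    | Frank   
Webcam     | Pete    
Stapler    | Frank   
Headphones | Pete    


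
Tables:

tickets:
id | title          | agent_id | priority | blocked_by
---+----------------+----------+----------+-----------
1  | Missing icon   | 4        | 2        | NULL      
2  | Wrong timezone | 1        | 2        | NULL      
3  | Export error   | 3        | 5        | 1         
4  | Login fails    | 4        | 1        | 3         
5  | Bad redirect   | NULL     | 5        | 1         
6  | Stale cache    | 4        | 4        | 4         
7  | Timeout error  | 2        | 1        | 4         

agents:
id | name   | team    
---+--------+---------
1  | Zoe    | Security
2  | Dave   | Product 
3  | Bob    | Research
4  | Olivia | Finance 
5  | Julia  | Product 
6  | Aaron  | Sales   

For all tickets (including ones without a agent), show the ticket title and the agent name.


LEFT JOIN keeps every row from tickets (the left table); where agent_id has no match in agents, the agent columns become NULL. Walk through each ticket:
  - ticket 1 (Missing icon): agent_id=4 -> matches Olivia
  - ticket 2 (Wrong timezone): agent_id=1 -> matches Zoe
  - ticket 3 (Export error): agent_id=3 -> matches Bob
  - ticket 4 (Login fails): agent_id=4 -> matches Olivia
  - ticket 5 (Bad redirect): agent_id=NULL, no match -> kept with NULL
  - ticket 6 (Stale cache): agent_id=4 -> matches Olivia
  - ticket 7 (Timeout error): agent_id=2 -> matches Dave
All 7 rows appear; 1 has NULL agent.

SQL:
SELECT a.title, b.name AS agent
FROM tickets a
LEFT JOIN agents b ON a.agent_id = b.id

Result:
title          | agent 
---------------+-------
Missing icon   | Olivia
Wrong timezone | Zoe   
Export error   | Bob   
Login fails    | Olivia
Bad redirect   | NULL  
Stale cache    | Olivia
Timeout error  | Dave  


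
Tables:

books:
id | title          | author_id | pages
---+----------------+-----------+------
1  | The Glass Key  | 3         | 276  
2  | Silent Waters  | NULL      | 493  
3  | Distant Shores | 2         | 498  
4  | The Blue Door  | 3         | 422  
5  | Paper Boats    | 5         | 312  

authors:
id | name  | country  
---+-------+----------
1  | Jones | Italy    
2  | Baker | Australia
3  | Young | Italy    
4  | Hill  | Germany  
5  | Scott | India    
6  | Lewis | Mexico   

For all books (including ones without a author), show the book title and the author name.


LEFT JOIN keeps every row from books (the left table); where author_id has no match in authors, the author columns become NULL. Walk through each book:
  - book 1 (The Glass Key): author_id=3 -> matches Young
  - book 2 (Silent Waters): author_id=NULL, no match -> kept with NULL
  - book 3 (Distant Shores): author_id=2 -> matches Baker
  - book 4 (The Blue Door): author_id=3 -> matches Young
  - book 5 (Paper Boats): author_id=5 -> matches Scott
All 5 rows appear; 1 has NULL author.

SQL:
SELECT a.title, b.name AS author
FROM books a
LEFT JOIN authors b ON a.author_id = b.id

Result:
title          | author
---------------+-------
The Glass Key  | Young 
Silent Waters  | NULL  
Distant Shores | Baker 
The Blue Door  | Young 
Paper Boats    | Scott 


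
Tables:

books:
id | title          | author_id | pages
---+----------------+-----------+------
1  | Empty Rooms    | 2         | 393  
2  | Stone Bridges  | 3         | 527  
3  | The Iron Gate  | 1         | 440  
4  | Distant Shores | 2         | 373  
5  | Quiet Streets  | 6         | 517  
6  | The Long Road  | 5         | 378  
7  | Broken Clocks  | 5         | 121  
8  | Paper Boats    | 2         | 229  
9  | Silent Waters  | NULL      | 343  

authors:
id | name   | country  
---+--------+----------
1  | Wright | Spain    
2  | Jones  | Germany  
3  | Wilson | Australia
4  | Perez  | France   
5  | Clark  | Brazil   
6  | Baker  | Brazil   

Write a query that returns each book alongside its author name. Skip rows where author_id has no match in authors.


INNER JOIN keeps only books rows whose author_id matches an id in authors. Walk through each book:
  - book 1 (Empty Rooms): author_id=2 -> matches Jones
  - book 2 (Stone Bridges): author_id=3 -> matches Wilson
  - book 3 (The Iron Gate): author_id=1 -> matches Wright
  - book 4 (Distant Shores): author_id=2 -> matches Jones
  - book 5 (Quiet Streets): author_id=6 -> matches Baker
  - book 6 (The Long Road): author_id=5 -> matches Clark
  - book 7 (Broken Clocks): author_id=5 -> matches Clark
  - book 8 (Paper Boats): author_id=2 -> matches Jones
  - book 9 (Silent Waters): author_id=NULL, no match -> dropped
So 1 of 9 rows is dropped.

SQL:
SELECT a.title, b.name AS author
FROM books a
INNER JOIN authors b ON a.author_id = b.id

Result:
title          | author
---------------+-------
Empty Rooms    | Jones 
Stone Bridges  | Wilson
The Iron Gate  | Wright
Distant Shores | Jones 
Quiet Streets  | Baker 
The Long Road  | Clark 
Broken Clocks  | Clark 
Paper Boats    | Jones 


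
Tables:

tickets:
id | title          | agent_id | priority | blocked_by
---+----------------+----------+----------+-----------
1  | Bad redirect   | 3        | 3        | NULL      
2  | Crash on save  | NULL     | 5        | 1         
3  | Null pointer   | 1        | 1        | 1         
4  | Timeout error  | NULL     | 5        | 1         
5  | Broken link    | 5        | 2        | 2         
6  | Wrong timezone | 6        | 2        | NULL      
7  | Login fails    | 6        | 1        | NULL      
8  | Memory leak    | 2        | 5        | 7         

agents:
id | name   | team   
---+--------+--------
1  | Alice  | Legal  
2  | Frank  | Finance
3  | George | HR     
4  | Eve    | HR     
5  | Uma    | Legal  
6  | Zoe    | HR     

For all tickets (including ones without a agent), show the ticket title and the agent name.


LEFT JOIN keeps every row from tickets (the left table); where agent_id has no match in agents, the agent columns become NULL. Walk through each ticket:
  - ticket 1 (Bad redirect): agent_id=3 -> matches George
  - ticket 2 (Crash on save): agent_id=NULL, no match -> kept with NULL
  - ticket 3 (Null pointer): agent_id=1 -> matches Alice
  - ticket 4 (Timeout error): agent_id=NULL, no match -> kept with NULL
  - ticket 5 (Broken link): agent_id=5 -> matches Uma
  - ticket 6 (Wrong timezone): agent_id=6 -> matches Zoe
  - ticket 7 (Login fails): agent_id=6 -> matches Zoe
  - ticket 8 (Memory leak): agent_id=2 -> matches Frank
All 8 rows appear; 2 have NULL agent.

SQL:
SELECT a.title, b.name AS agent
FROM tickets a
LEFT JOIN agents b ON a.agent_id = b.id

Result:
title          | agent 
---------------+-------
Bad redirect   | George
Crash on save  | NULL  
Null pointer   | Alice 
Timeout error  | NULL  
Broken link    | Uma   
Wrong timezone | Zoe   
Login fails    | Zoe   
Memory leak    | Frank 


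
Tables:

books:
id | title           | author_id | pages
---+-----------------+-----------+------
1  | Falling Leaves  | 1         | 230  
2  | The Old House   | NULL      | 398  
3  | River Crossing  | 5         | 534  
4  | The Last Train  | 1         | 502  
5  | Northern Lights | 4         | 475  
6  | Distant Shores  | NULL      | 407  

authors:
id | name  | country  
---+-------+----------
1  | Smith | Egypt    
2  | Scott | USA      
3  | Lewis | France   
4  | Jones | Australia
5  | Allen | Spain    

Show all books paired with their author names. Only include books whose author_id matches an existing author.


INNER JOIN keeps only books rows whose author_id matches an id in authors. Walk through each book:
  - book 1 (Falling Leaves): author_id=1 -> matches Smith
  - book 2 (The Old House): author_id=NULL, no match -> dropped
  - book 3 (River Crossing): author_id=5 -> matches Allen
  - book 4 (The Last Train): author_id=1 -> matches Smith
  - book 5 (Northern Lights): author_id=4 -> matches Jones
  - book 6 (Distant Shores): author_id=NULL, no match -> dropped
So 2 of 6 rows are dropped.

SQL:
SELECT a.title, b.name AS author
FROM books a
INNER JOIN authors b ON a.author_id = b.id

Result:
title           | author
----------------+-------
Falling Leaves  | Smith 
River Crossing  | Allen 
The Last Train  | Smith 
Northern Lights | Jones 


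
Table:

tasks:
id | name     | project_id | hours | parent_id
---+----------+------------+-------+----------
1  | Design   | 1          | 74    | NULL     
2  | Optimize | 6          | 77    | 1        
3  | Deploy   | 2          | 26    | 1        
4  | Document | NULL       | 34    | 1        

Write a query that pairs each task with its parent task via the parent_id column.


This is a self-join: tasks is joined to a second copy of itself, matching each row's parent_id to another row's id. Use LEFT JOIN so rows with parent_id=NULL are kept.
  - task 1 (Design): parent_id=NULL -> NULL
  - task 2 (Optimize): parent_id=1 -> Design
  - task 3 (Deploy): parent_id=1 -> Design
  - task 4 (Document): parent_id=1 -> Design

SQL:
SELECT a.name AS item, b.name AS parent
FROM tasks a
LEFT JOIN tasks b ON a.parent_id = b.id

Result:
item     | parent
---------+-------
Design   | NULL  
Optimize | Design
Deploy   | Design
Document | Design


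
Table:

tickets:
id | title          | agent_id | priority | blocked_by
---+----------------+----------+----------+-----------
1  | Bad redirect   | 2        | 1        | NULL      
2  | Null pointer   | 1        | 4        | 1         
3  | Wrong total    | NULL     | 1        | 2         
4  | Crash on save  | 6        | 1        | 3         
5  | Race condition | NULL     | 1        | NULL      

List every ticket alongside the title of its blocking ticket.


This is a self-join: tickets is joined to a second copy of itself, matching each row's blocked_by to another row's id. Use LEFT JOIN so rows with blocked_by=NULL are kept.
  - ticket 1 (Bad redirect): blocked_by=NULL -> NULL
  - ticket 2 (Null pointer): blocked_by=1 -> Bad redirect
  - ticket 3 (Wrong total): blocked_by=2 -> Null pointer
  - ticket 4 (Crash on save): blocked_by=3 -> Wrong total
  - ticket 5 (Race condition): blocked_by=NULL -> NULL

SQL:
SELECT a.title AS item, b.title AS blocked_by
FROM tickets a
LEFT JOIN tickets b ON a.blocked_by = b.id

Result:
item           | blocked_by  
---------------+-------------
Bad redirect   | NULL        
Null pointer   | Bad redirect
Wrong total    | Null pointer
Crash on save  | Wrong total 
Race condition | NULL        


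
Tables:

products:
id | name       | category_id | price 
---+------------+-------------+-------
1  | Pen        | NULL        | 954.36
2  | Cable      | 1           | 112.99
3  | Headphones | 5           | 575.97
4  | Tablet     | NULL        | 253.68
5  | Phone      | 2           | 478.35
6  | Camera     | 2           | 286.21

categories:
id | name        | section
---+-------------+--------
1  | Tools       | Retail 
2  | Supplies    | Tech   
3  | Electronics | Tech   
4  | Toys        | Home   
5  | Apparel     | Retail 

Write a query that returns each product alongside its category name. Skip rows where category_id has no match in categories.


INNER JOIN keeps only products rows whose category_id matches an id in categories. Walk through each product:
  - product 1 (Pen): category_id=NULL, no match -> dropped
  - product 2 (Cable): category_id=1 -> matches Tools
  - product 3 (Headphones): category_id=5 -> matches Apparel
  - product 4 (Tablet): category_id=NULL, no match -> dropped
  - product 5 (Phone): category_id=2 -> matches Supplies
  - product 6 (Camera): category_id=2 -> matches Supplies
So 2 of 6 rows are dropped.

SQL:
SELECT a.name, b.name AS category
FROM products a
INNER JOIN categories b ON a.category_id = b.id

Result:
name       | category
-----------+---------
Cable      | Tools   
Headphones | Apparel 
Phone      | Supplies
Camera     | Supplies


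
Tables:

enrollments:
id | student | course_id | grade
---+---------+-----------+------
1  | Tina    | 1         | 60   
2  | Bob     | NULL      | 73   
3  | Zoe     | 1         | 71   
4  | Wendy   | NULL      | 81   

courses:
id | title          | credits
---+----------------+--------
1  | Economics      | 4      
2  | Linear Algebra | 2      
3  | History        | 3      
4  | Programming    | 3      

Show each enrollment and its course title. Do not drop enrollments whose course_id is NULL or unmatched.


LEFT JOIN keeps every row from enrollments (the left table); where course_id has no match in courses, the course columns become NULL. Walk through each enrollment:
  - enrollment 1 (Tina): course_id=1 -> matches Economics
  - enrollment 2 (Bob): course_id=NULL, no match -> kept with NULL
  - enrollment 3 (Zoe): course_id=1 -> matches Economics
  - enrollment 4 (Wendy): course_id=NULL, no match -> kept with NULL
All 4 rows appear; 2 have NULL course.

SQL:
SELECT a.student, b.title AS course
FROM enrollments a
LEFT JOIN courses b ON a.course_id = b.id

Result:
student | course   
--------+----------
Tina    | Economics
Bob     | NULL     
Zoe     | Economics
Wendy   | NULL     


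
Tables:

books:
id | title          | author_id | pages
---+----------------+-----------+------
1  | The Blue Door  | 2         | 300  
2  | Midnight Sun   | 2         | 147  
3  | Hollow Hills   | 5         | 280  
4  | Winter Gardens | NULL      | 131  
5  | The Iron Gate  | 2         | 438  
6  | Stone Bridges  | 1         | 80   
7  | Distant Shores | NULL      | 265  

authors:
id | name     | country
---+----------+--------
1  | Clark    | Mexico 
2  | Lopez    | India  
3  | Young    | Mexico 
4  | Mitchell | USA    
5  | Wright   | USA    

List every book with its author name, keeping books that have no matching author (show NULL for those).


LEFT JOIN keeps every row from books (the left table); where author_id has no match in authors, the author columns become NULL. Walk through each book:
  - book 1 (The Blue Door): author_id=2 -> matches Lopez
  - book 2 (Midnight Sun): author_id=2 -> matches Lopez
  - book 3 (Hollow Hills): author_id=5 -> matches Wright
  - book 4 (Winter Gardens): author_id=NULL, no match -> kept with NULL
  - book 5 (The Iron Gate): author_id=2 -> matches Lopez
  - book 6 (Stone Bridges): author_id=1 -> matches Clark
  - book 7 (Distant Shores): author_id=NULL, no match -> kept with NULL
All 7 rows appear; 2 have NULL author.

SQL:
SELECT a.title, b.name AS author
FROM books a
LEFT JOIN authors b ON a.author_id = b.id

Result:
title          | author
---------------+-------
The Blue Door  | Lopez 
Midnight Sun   | Lopez 
Hollow Hills   | Wright
Winter Gardens | NULL  
The Iron Gate  | Lopez 
Stone Bridges  | Clark 
Distant Shores | NULL  


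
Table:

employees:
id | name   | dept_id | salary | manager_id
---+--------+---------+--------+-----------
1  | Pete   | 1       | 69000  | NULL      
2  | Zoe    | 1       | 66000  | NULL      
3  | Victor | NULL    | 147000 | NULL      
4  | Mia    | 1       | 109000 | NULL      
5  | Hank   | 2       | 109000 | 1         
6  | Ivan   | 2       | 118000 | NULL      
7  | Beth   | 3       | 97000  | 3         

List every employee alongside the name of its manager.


This is a self-join: employees is joined to a second copy of itself, matching each row's manager_id to another row's id. Use LEFT JOIN so rows with manager_id=NULL are kept.
  - employee 1 (Pete): manager_id=NULL -> NULL
  - employee 2 (Zoe): manager_id=NULL -> NULL
  - employee 3 (Victor): manager_id=NULL -> NULL
  - employee 4 (Mia): manager_id=NULL -> NULL
  - employee 5 (Hank): manager_id=1 -> Pete
  - employee 6 (Ivan): manager_id=NULL -> NULL
  - employee 7 (Beth): manager_id=3 -> Victor

SQL:
SELECT a.name AS item, b.name AS manager
FROM employees a
LEFT JOIN employees b ON a.manager_id = b.id

Result:
item   | manager
-------+--------
Pete   | NULL   
Zoe    | NULL   
Victor | NULL   
Mia    | NULL   
Hank   | Pete   
Ivan   | NULL   
Beth   | Victor 


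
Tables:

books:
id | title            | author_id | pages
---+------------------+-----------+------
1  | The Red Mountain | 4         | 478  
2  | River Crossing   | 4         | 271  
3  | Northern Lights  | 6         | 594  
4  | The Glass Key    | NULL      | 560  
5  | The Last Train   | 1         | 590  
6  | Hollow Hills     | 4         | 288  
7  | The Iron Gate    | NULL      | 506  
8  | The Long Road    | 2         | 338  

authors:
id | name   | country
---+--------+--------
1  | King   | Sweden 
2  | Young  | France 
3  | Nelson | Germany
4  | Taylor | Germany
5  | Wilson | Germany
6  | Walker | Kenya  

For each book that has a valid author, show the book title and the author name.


INNER JOIN keeps only books rows whose author_id matches an id in authors. Walk through each book:
  - book 1 (The Red Mountain): author_id=4 -> matches Taylor
  - book 2 (River Crossing): author_id=4 -> matches Taylor
  - book 3 (Northern Lights): author_id=6 -> matches Walker
  - book 4 (The Glass Key): author_id=NULL, no match -> dropped
  - book 5 (The Last Train): author_id=1 -> matches King
  - book 6 (Hollow Hills): author_id=4 -> matches Taylor
  - book 7 (The Iron Gate): author_id=NULL, no match -> dropped
  - book 8 (The Long Road): author_id=2 -> matches Young
So 2 of 8 rows are dropped.

SQL:
SELECT a.title, b.name AS author
FROM books a
INNER JOIN authors b ON a.author_id = b.id

Result:
title            | author
-----------------+-------
The Red Mountain | Taylor
River Crossing   | Taylor
Northern Lights  | Walker
The Last Train   | King  
Hollow Hills     | Taylor
The Long Road    | Young 


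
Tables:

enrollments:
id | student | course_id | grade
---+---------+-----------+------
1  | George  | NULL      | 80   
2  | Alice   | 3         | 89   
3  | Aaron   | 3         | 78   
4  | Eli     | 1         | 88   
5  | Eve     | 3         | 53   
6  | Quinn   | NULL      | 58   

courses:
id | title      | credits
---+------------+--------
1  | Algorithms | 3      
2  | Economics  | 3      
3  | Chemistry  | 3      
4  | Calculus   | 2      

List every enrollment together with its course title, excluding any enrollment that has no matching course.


INNER JOIN keeps only enrollments rows whose course_id matches an id in courses. Walk through each enrollment:
  - enrollment 1 (George): course_id=NULL, no match -> dropped
  - enrollment 2 (Alice): course_id=3 -> matches Chemistry
  - enrollment 3 (Aaron): course_id=3 -> matches Chemistry
  - enrollment 4 (Eli): course_id=1 -> matches Algorithms
  - enrollment 5 (Eve): course_id=3 -> matches Chemistry
  - enrollment 6 (Quinn): course_id=NULL, no match -> dropped
So 2 of 6 rows are dropped.

SQL:
SELECT a.student, b.title AS course
FROM enrollments a
INNER JOIN courses b ON a.course_id = b.id

Result:
student | course    
--------+-----------
Alice   | Chemistry 
Aaron   | Chemistry 
Eli     | Algorithms
Eve     | Chemistry 


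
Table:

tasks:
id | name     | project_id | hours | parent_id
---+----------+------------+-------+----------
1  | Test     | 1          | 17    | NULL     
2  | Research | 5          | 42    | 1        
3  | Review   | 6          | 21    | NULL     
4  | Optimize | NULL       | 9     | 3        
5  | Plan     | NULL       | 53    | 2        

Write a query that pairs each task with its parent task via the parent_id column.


This is a self-join: tasks is joined to a second copy of itself, matching each row's parent_id to another row's id. Use LEFT JOIN so rows with parent_id=NULL are kept.
  - task 1 (Test): parent_id=NULL -> NULL
  - task 2 (Research): parent_id=1 -> Test
  - task 3 (Review): parent_id=NULL -> NULL
  - task 4 (Optimize): parent_id=3 -> Review
  - task 5 (Plan): parent_id=2 -> Research

SQL:
SELECT a.name AS item, b.name AS parent
FROM tasks a
LEFT JOIN tasks b ON a.parent_id = b.id

Result:
item     | parent  
---------+---------
Test     | NULL    
Research | Test    
Review   | NULL    
Optimize | Review  
Plan     | Research


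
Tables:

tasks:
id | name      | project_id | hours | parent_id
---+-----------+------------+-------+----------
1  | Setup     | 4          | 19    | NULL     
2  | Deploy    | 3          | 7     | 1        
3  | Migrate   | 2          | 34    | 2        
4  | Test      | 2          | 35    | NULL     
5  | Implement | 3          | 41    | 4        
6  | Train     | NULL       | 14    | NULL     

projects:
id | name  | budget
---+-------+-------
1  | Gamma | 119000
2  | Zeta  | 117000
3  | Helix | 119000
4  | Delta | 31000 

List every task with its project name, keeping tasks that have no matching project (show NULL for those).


LEFT JOIN keeps every row from tasks (the left table); where project_id has no match in projects, the project columns become NULL. Walk through each task:
  - task 1 (Setup): project_id=4 -> matches Delta
  - task 2 (Deploy): project_id=3 -> matches Helix
  - task 3 (Migrate): project_id=2 -> matches Zeta
  - task 4 (Test): project_id=2 -> matches Zeta
  - task 5 (Implement): project_id=3 -> matches Helix
  - task 6 (Train): project_id=NULL, no match -> kept with NULL
All 6 rows appear; 1 has NULL project.

SQL:
SELECT a.name, b.name AS project
FROM tasks a
LEFT JOIN projects b ON a.project_id = b.id

Result:
name      | project
----------+--------
Setup     | Delta  
Deploy    | Helix  
Migrate   | Zeta   
Test      | Zeta   
Implement | Helix  
Train     | NULL   


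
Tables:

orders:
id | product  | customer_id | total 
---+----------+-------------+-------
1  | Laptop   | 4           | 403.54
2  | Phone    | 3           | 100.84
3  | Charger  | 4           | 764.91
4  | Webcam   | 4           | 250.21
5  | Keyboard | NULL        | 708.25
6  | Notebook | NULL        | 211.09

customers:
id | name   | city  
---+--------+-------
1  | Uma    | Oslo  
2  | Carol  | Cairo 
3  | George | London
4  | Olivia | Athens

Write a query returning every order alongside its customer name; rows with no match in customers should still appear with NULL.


LEFT JOIN keeps every row from orders (the left table); where customer_id has no match in customers, the customer columns become NULL. Walk through each order:
  - order 1 (Laptop): customer_id=4 -> matches Olivia
  - order 2 (Phone): customer_id=3 -> matches George
  - order 3 (Charger): customer_id=4 -> matches Olivia
  - order 4 (Webcam): customer_id=4 -> matches Olivia
  - order 5 (Keyboard): customer_id=NULL, no match -> kept with NULL
  - order 6 (Notebook): customer_id=NULL, no match -> kept with NULL
All 6 rows appear; 2 have NULL customer.

SQL:
SELECT a.product, b.name AS customer
FROM orders a
LEFT JOIN customers b ON a.customer_id = b.id

Result:
product  | customer
---------+---------
Laptop   | Olivia  
Phone    | George  
Charger  | Olivia  
Webcam   | Olivia  
Keyboard | NULL    
Notebook | NULL    


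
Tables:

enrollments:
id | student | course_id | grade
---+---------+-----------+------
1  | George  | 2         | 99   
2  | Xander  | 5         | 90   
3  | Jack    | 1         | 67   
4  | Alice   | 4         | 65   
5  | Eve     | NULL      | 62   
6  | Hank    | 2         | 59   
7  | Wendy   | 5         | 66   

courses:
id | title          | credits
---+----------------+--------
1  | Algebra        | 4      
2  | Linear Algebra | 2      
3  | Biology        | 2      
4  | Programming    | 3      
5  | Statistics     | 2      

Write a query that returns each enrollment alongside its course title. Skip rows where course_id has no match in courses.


INNER JOIN keeps only enrollments rows whose course_id matches an id in courses. Walk through each enrollment:
  - enrollment 1 (George): course_id=2 -> matches Linear Algebra
  - enrollment 2 (Xander): course_id=5 -> matches Statistics
  - enrollment 3 (Jack): course_id=1 -> matches Algebra
  - enrollment 4 (Alice): course_id=4 -> matches Programming
  - enrollment 5 (Eve): course_id=NULL, no match -> dropped
  - enrollment 6 (Hank): course_id=2 -> matches Linear Algebra
  - enrollment 7 (Wendy): course_id=5 -> matches Statistics
So 1 of 7 rows is dropped.

SQL:
SELECT a.student, b.title AS course
FROM enrollments a
INNER JOIN courses b ON a.course_id = b.id

Result:
student | course        
--------+---------------
George  | Linear Algebra
Xander  | Statistics    
Jack    | Algebra       
Alice   | Programming   
Hank    | Linear Algebra
Wendy   | Statistics    


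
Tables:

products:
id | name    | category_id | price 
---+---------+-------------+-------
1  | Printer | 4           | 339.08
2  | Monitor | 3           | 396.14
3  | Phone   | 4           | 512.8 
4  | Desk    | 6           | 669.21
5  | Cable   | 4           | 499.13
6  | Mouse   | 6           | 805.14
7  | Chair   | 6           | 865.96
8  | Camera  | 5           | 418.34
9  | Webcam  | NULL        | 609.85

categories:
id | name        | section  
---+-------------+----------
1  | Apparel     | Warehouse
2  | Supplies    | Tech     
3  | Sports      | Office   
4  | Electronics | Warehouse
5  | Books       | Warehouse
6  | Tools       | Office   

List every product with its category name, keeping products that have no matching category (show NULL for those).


LEFT JOIN keeps every row from products (the left table); where category_id has no match in categories, the category columns become NULL. Walk through each product:
  - product 1 (Printer): category_id=4 -> matches Electronics
  - product 2 (Monitor): category_id=3 -> matches Sports
  - product 3 (Phone): category_id=4 -> matches Electronics
  - product 4 (Desk): category_id=6 -> matches Tools
  - product 5 (Cable): category_id=4 -> matches Electronics
  - product 6 (Mouse): category_id=6 -> matches Tools
  - product 7 (Chair): category_id=6 -> matches Tools
  - product 8 (Camera): category_id=5 -> matches Books
  - product 9 (Webcam): category_id=NULL, no match -> kept with NULL
All 9 rows appear; 1 has NULL category.

SQL:
SELECT a.name, b.name AS category
FROM products a
LEFT JOIN categories b ON a.category_id = b.id

Result:
name    | category   
--------+------------
Printer | Electronics
Monitor | Sports     
Phone   | Electronics
Desk    | Tools      
Cable   | Electronics
Mouse   | Tools      
Chair   | Tools      
Camera  | Books      
Webcam  | NULL       


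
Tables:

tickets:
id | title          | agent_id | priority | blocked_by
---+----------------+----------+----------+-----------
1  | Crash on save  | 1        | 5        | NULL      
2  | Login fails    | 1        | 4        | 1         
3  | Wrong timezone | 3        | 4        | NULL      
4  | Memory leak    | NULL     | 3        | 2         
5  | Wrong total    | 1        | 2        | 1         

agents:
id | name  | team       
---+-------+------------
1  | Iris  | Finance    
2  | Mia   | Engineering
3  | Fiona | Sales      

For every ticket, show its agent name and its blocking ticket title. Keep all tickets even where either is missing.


Two LEFT JOINs from the same base table tickets: one to agents via agent_id, one to tickets itself via blocked_by. Both are LEFT so every ticket is preserved.
Match against agents:
  - ticket 1 (Crash on save): agent_id=1 -> matches Iris
  - ticket 2 (Login fails): agent_id=1 -> matches Iris
  - ticket 3 (Wrong timezone): agent_id=3 -> matches Fiona
  - ticket 4 (Memory leak): agent_id=NULL, no match -> kept with NULL
  - ticket 5 (Wrong total): agent_id=1 -> matches Iris
Match against tickets (self):
  - ticket 1 (Crash on save): blocked_by=NULL -> NULL
  - ticket 2 (Login fails): blocked_by=1 -> Crash on save
  - ticket 3 (Wrong timezone): blocked_by=NULL -> NULL
  - ticket 4 (Memory leak): blocked_by=2 -> Login fails
  - ticket 5 (Wrong total): blocked_by=1 -> Crash on save

SQL:
SELECT a.title, b.name AS agent, c.title AS blocked_by
FROM tickets a
LEFT JOIN agents b ON a.agent_id = b.id
LEFT JOIN tickets c ON a.blocked_by = c.id

Result:
title          | agent | blocked_by   
---------------+-------+--------------
Crash on save  | Iris  | NULL         
Login fails    | Iris  | Crash on save
Wrong timezone | Fiona | NULL         
Memory leak    | NULL  | Login fails  
Wrong total    | Iris  | Crash on save


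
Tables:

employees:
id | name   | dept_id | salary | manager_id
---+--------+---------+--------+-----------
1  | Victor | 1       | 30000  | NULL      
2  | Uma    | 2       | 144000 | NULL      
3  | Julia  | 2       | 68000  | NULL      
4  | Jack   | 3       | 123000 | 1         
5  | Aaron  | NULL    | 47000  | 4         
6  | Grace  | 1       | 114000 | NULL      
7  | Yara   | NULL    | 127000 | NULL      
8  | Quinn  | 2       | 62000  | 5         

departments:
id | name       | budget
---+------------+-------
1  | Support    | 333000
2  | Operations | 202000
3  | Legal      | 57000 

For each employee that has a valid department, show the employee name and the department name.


INNER JOIN keeps only employees rows whose dept_id matches an id in departments. Walk through each employee:
  - employee 1 (Victor): dept_id=1 -> matches Support
  - employee 2 (Uma): dept_id=2 -> matches Operations
  - employee 3 (Julia): dept_id=2 -> matches Operations
  - employee 4 (Jack): dept_id=3 -> matches Legal
  - employee 5 (Aaron): dept_id=NULL, no match -> dropped
  - employee 6 (Grace): dept_id=1 -> matches Support
  - employee 7 (Yara): dept_id=NULL, no match -> dropped
  - employee 8 (Quinn): dept_id=2 -> matches Operations
So 2 of 8 rows are dropped.

SQL:
SELECT a.name, b.name AS department
FROM employees a
INNER JOIN departments b ON a.dept_id = b.id

Result:
name   | department
-------+-----------
Victor | Support   
Uma    | Operations
Julia  | Operations
Jack   | Legal     
Grace  | Support   
Quinn  | Operations


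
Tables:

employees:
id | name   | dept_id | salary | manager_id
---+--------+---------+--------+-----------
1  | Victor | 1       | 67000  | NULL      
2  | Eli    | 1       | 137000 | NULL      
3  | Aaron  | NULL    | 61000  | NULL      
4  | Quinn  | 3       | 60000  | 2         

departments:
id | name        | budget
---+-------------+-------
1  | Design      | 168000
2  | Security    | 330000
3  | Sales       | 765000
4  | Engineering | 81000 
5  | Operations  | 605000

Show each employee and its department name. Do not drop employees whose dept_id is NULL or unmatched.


LEFT JOIN keeps every row from employees (the left table); where dept_id has no match in departments, the department columns become NULL. Walk through each employee:
  - employee 1 (Victor): dept_id=1 -> matches Design
  - employee 2 (Eli): dept_id=1 -> matches Design
  - employee 3 (Aaron): dept_id=NULL, no match -> kept with NULL
  - employee 4 (Quinn): dept_id=3 -> matches Sales
All 4 rows appear; 1 has NULL department.

SQL:
SELECT a.name, b.name AS department
FROM employees a
LEFT JOIN departments b ON a.dept_id = b.id

Result:
name   | department
-------+-----------
Victor | Design    
Eli    | Design    
Aaron  | NULL      
Quinn  | Sales     


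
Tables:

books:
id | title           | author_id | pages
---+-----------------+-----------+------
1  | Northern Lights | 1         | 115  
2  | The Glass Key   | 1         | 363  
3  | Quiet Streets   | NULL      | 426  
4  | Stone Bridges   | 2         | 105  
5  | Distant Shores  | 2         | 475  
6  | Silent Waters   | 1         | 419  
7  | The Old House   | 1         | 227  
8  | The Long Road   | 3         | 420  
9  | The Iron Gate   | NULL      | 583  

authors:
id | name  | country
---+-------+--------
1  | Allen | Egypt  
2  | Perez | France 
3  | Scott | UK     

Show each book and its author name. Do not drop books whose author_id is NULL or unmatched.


LEFT JOIN keeps every row from books (the left table); where author_id has no match in authors, the author columns become NULL. Walk through each book:
  - book 1 (Northern Lights): author_id=1 -> matches Allen
  - book 2 (The Glass Key): author_id=1 -> matches Allen
  - book 3 (Quiet Streets): author_id=NULL, no match -> kept with NULL
  - book 4 (Stone Bridges): author_id=2 -> matches Perez
  - book 5 (Distant Shores): author_id=2 -> matches Perez
  - book 6 (Silent Waters): author_id=1 -> matches Allen
  - book 7 (The Old House): author_id=1 -> matches Allen
  - book 8 (The Long Road): author_id=3 -> matches Scott
  - book 9 (The Iron Gate): author_id=NULL, no match -> kept with NULL
All 9 rows appear; 2 have NULL author.

SQL:
SELECT a.title, b.name AS author
FROM books a
LEFT JOIN authors b ON a.author_id = b.id

Result:
title           | author
----------------+-------
Northern Lights | Allen 
The Glass Key   | Allen 
Quiet Streets   | NULL  
Stone Bridges   | Perez 
Distant Shores  | Perez 
Silent Waters   | Allen 
The Old House   | Allen 
The Long Road   | Scott 
The Iron Gate   | NULL  


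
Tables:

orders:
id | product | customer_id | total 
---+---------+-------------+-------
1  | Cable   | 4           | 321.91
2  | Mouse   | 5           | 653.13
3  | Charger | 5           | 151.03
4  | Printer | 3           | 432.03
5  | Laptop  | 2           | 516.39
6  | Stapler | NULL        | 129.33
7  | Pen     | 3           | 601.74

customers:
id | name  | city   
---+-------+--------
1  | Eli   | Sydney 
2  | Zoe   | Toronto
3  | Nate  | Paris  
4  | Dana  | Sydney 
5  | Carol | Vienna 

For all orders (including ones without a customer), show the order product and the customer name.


LEFT JOIN keeps every row from orders (the left table); where customer_id has no match in customers, the customer columns become NULL. Walk through each order:
  - order 1 (Cable): customer_id=4 -> matches Dana
  - order 2 (Mouse): customer_id=5 -> matches Carol
  - order 3 (Charger): customer_id=5 -> matches Carol
  - order 4 (Printer): customer_id=3 -> matches Nate
  - order 5 (Laptop): customer_id=2 -> matches Zoe
  - order 6 (Stapler): customer_id=NULL, no match -> kept with NULL
  - order 7 (Pen): customer_id=3 -> matches Nate
All 7 rows appear; 1 has NULL customer.

SQL:
SELECT a.product, b.name AS customer
FROM orders a
LEFT JOIN customers b ON a.customer_id = b.id

Result:
product | customer
--------+---------
Cable   | Dana    
Mouse   | Carol   
Charger | Carol   
Printer | Nate    
Laptop  | Zoe     
Stapler | NULL    
Pen     | Nate    


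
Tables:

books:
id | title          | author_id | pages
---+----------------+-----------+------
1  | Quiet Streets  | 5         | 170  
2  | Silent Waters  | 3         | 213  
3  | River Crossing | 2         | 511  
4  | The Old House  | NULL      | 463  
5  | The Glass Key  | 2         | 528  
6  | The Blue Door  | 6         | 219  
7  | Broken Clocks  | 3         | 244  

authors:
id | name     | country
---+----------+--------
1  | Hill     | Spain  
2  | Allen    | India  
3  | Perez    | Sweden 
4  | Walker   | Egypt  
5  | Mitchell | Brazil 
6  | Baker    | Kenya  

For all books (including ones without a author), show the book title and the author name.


LEFT JOIN keeps every row from books (the left table); where author_id has no match in authors, the author columns become NULL. Walk through each book:
  - book 1 (Quiet Streets): author_id=5 -> matches Mitchell
  - book 2 (Silent Waters): author_id=3 -> matches Perez
  - book 3 (River Crossing): author_id=2 -> matches Allen
  - book 4 (The Old House): author_id=NULL, no match -> kept with NULL
  - book 5 (The Glass Key): author_id=2 -> matches Allen
  - book 6 (The Blue Door): author_id=6 -> matches Baker
  - book 7 (Broken Clocks): author_id=3 -> matches Perez
All 7 rows appear; 1 has NULL author.

SQL:
SELECT a.title, b.name AS author
FROM books a
LEFT JOIN authors b ON a.author_id = b.id

Result:
title          | author  
---------------+---------
Quiet Streets  | Mitchell
Silent Waters  | Perez   
River Crossing | Allen   
The Old House  | NULL    
The Glass Key  | Allen   
The Blue Door  | Baker   
Broken Clocks  | Perez   


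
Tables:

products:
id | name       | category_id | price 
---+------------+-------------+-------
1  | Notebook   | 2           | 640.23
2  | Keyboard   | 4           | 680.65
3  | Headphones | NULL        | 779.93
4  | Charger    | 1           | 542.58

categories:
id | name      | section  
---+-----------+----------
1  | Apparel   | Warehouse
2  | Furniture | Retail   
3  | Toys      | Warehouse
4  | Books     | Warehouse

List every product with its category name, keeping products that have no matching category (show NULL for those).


LEFT JOIN keeps every row from products (the left table); where category_id has no match in categories, the category columns become NULL. Walk through each product:
  - product 1 (Notebook): category_id=2 -> matches Furniture
  - product 2 (Keyboard): category_id=4 -> matches Books
  - product 3 (Headphones): category_id=NULL, no match -> kept with NULL
  - product 4 (Charger): category_id=1 -> matches Apparel
All 4 rows appear; 1 has NULL category.

SQL:
SELECT a.name, b.name AS category
FROM products a
LEFT JOIN categories b ON a.category_id = b.id

Result:
name       | category 
-----------+----------
Notebook   | Furniture
Keyboard   | Books    
Headphones | NULL     
Charger    | Apparel  
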